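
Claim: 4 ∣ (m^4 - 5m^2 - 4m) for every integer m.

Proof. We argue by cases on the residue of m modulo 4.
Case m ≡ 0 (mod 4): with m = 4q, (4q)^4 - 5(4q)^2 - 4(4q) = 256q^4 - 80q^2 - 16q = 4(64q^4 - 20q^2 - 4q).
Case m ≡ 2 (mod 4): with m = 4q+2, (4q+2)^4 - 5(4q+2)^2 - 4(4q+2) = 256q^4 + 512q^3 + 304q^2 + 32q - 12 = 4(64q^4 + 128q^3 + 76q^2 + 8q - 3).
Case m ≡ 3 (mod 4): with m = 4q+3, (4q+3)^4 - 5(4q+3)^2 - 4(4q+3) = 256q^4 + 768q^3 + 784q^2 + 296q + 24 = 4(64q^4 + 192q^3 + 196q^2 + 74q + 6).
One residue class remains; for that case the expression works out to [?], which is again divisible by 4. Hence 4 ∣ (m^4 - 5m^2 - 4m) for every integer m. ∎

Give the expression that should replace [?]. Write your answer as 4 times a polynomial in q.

4(64q^4 + 64q^3 + 4q^2 - 10q - 2)

Only m ≡ 1 (mod 4) is unaccounted for. Put m = 4q+1:
(4q+1)^4 - 5(4q+1)^2 - 4(4q+1) expands to 256q^4 + 256q^3 + 16q^2 - 40q - 8,
and factoring out 4 leaves 4(64q^4 + 64q^3 + 4q^2 - 10q - 2).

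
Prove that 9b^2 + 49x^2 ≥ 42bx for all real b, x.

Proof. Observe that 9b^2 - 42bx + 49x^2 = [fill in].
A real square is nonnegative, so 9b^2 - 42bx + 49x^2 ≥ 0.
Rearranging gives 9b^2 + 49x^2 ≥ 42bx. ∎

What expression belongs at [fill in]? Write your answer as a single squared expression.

(3b - 7x)^2

9b^2 - 42bx + 49x^2 is a perfect-square trinomial: the outer terms are (3b)^2 and (7x)^2, and the cross term is -2·3b·7x.
So 9b^2 - 42bx + 49x^2 = (3b - 7x)^2 ≥ 0.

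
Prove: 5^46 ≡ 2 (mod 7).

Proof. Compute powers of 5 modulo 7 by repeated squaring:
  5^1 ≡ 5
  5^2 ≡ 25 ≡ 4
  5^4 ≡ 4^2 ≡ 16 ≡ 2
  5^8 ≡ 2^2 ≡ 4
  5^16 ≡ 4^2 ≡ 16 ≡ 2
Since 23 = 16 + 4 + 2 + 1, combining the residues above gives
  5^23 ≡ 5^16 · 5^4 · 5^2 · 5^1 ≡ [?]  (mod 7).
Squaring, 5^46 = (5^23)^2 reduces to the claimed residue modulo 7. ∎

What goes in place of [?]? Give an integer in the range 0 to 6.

3

5^16 · 5^4 · 5^2 · 5^1 ≡ 2 · 2 · 4 · 5 = 80.
80 mod 7 = 3, so 5^23 ≡ 3 (mod 7).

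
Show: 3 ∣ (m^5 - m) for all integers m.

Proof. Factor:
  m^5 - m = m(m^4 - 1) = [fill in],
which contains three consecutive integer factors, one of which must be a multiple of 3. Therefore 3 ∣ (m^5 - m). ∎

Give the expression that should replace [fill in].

(m - 1)m(m + 1)(m^2 + 1)

m^4 - 1 = (m^2 - 1)(m^2 + 1), and m^2 - 1 = (m-1)(m+1).
So m(m^4 - 1) = (m - 1)m(m + 1)(m^2 + 1).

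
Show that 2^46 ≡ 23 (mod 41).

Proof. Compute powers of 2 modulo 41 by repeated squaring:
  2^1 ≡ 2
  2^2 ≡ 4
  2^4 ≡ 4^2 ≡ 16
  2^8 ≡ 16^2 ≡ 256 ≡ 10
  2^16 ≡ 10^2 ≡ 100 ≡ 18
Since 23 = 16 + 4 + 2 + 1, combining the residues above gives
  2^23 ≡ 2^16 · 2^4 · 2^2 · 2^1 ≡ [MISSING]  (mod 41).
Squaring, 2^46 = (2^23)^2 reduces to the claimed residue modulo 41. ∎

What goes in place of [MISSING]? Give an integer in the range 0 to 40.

8

2^16 · 2^4 · 2^2 · 2^1 ≡ 18 · 16 · 4 · 2 = 2304.
2304 mod 41 = 8, so 2^23 ≡ 8 (mod 41).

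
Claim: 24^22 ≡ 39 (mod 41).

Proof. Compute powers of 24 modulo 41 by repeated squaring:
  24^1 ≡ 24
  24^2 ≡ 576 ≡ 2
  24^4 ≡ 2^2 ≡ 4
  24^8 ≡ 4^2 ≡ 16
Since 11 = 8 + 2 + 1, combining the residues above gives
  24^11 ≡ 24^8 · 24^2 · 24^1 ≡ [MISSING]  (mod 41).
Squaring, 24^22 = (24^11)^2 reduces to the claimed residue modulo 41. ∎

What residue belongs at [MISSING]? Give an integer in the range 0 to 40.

30

24^8 · 24^2 · 24^1 ≡ 16 · 2 · 24 = 768.
768 mod 41 = 30, so 24^11 ≡ 30 (mod 41).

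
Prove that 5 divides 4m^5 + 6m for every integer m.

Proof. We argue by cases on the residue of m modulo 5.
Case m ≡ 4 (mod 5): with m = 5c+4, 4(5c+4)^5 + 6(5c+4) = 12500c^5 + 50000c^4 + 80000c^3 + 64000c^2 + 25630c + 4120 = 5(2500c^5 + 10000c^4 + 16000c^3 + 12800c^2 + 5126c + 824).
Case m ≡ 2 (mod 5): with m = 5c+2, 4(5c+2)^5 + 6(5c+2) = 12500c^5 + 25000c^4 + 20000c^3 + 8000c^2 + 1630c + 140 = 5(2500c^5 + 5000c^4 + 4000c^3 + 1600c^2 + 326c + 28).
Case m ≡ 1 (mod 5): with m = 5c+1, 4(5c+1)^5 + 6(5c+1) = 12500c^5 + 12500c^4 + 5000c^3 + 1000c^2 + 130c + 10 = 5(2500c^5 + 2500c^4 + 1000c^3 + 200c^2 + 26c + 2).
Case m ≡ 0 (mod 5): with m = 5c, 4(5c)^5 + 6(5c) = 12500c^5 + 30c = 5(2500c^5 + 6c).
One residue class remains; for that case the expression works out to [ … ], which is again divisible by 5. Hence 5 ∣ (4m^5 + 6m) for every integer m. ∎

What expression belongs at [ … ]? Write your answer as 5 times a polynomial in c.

The residues treated are {4, 2, 1, 0}, so the missing case is m ≡ 3 (mod 5); write m = 5c+3.
Then 4(5c+3)^5 + 6(5c+3) = 12500c^5 + 37500c^4 + 45000c^3 + 27000c^2 + 8130c + 990 = 5(2500c^5 + 7500c^4 + 9000c^3 + 5400c^2 + 1626c + 198).

5(2500c^5 + 7500c^4 + 9000c^3 + 5400c^2 + 1626c + 198)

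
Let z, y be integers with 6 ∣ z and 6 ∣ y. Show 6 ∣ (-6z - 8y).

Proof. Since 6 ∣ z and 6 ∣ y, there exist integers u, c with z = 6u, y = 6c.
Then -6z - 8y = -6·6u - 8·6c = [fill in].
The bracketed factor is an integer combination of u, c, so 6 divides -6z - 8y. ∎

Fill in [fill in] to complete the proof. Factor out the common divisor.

Pull the common 6 out of every term: -6·6u - 8·6c = 6(-8c - 6u).
-8c - 6u is an integer, which exhibits the divisibility.

6(-8c - 6u)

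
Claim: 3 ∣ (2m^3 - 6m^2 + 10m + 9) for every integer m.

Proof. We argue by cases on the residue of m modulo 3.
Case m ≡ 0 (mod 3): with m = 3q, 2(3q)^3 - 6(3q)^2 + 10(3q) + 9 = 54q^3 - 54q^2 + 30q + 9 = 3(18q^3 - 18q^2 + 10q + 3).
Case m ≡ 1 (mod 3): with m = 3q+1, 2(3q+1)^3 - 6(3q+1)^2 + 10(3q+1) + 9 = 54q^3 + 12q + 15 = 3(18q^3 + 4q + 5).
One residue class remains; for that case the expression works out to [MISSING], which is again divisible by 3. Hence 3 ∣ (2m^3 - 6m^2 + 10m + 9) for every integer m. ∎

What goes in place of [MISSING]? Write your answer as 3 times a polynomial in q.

Only m ≡ 2 (mod 3) is unaccounted for. Put m = 3q+2:
2(3q+2)^3 - 6(3q+2)^2 + 10(3q+2) + 9 expands to 54q^3 + 54q^2 + 30q + 21,
and factoring out 3 leaves 3(18q^3 + 18q^2 + 10q + 7).

3(18q^3 + 18q^2 + 10q + 7)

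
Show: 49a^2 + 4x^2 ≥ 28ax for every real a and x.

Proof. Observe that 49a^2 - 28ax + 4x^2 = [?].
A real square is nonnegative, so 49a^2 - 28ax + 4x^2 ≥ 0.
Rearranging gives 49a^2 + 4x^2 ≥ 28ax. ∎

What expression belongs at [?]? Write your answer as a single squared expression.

(7a - 2x)^2

49a^2 - 28ax + 4x^2 is a perfect-square trinomial: the outer terms are (7a)^2 and (2x)^2, and the cross term is -2·7a·2x.
So 49a^2 - 28ax + 4x^2 = (7a - 2x)^2 ≥ 0.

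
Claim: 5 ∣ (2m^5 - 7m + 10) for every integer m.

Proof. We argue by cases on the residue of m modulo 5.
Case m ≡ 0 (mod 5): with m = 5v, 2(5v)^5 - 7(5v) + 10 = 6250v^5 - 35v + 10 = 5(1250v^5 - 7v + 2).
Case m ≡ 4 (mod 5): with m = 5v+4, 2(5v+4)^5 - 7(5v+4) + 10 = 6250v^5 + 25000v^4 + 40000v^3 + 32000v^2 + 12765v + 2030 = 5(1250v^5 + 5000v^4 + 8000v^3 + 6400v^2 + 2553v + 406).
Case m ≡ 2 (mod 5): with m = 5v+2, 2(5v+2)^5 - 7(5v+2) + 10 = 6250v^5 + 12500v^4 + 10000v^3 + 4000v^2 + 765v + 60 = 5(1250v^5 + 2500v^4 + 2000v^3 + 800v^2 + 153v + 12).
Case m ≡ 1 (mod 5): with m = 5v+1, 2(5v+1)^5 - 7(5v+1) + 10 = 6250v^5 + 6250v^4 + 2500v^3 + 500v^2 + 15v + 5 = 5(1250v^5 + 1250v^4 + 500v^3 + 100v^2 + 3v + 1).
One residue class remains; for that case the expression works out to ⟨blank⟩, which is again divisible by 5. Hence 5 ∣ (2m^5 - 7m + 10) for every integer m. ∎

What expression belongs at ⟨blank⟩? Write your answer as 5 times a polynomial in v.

The residues treated are {0, 4, 2, 1}, so the missing case is m ≡ 3 (mod 5); write m = 5v+3.
Then 2(5v+3)^5 - 7(5v+3) + 10 = 6250v^5 + 18750v^4 + 22500v^3 + 13500v^2 + 4015v + 475 = 5(1250v^5 + 3750v^4 + 4500v^3 + 2700v^2 + 803v + 95).

5(1250v^5 + 3750v^4 + 4500v^3 + 2700v^2 + 803v + 95)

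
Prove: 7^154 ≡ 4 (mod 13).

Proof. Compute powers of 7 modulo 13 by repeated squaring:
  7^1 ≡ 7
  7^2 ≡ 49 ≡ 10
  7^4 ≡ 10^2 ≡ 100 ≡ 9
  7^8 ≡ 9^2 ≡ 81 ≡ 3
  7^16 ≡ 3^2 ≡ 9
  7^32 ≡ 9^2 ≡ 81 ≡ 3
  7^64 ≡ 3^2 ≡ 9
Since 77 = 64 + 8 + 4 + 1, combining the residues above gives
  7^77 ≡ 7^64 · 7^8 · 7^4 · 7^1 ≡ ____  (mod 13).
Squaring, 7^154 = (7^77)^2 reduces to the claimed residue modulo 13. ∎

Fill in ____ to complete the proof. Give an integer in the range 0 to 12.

11

Multiply the listed residues: 9 · 3 · 9 · 7 = 27 → 243 → 1701.
Reducing modulo 13: 1701 = 130·13 + 11, so 7^77 ≡ 11.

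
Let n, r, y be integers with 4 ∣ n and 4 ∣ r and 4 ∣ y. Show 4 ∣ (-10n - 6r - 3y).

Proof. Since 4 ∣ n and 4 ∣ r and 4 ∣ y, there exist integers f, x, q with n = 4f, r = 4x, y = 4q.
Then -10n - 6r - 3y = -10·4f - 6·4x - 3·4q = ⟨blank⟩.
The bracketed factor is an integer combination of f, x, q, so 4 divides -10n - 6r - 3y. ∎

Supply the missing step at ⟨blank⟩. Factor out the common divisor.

Each term has a factor of 4: -10·4f - 6·4x - 3·4q = 4·(-10f - 3q - 6x).
Since -10f - 3q - 6x is an integer, 4 ∣ (-10n - 6r - 3y).

4(-10f - 3q - 6x)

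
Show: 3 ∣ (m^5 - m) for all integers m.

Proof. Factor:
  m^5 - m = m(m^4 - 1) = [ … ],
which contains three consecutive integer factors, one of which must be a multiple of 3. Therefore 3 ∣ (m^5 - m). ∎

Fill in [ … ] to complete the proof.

(m - 1)m(m + 1)(m^2 + 1)

m^4 - 1 = (m^2 - 1)(m^2 + 1), and m^2 - 1 = (m-1)(m+1).
So m(m^4 - 1) = (m - 1)m(m + 1)(m^2 + 1).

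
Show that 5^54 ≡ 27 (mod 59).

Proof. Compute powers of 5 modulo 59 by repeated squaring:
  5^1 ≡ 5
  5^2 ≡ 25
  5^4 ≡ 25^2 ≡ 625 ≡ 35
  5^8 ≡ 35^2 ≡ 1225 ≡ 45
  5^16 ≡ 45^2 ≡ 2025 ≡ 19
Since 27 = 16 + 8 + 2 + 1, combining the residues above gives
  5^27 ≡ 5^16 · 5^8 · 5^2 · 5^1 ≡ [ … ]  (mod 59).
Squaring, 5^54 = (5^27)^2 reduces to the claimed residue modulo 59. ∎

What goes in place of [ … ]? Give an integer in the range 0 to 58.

26

5^16 · 5^8 · 5^2 · 5^1 ≡ 19 · 45 · 25 · 5 = 106875.
106875 mod 59 = 26, so 5^27 ≡ 26 (mod 59).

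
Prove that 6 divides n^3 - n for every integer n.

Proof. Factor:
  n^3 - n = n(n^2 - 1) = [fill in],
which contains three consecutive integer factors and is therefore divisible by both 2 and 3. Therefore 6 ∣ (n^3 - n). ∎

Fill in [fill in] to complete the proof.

n(n^2 - 1) = n(n - 1)(n + 1) = (n - 1)n(n + 1).
These three factors are consecutive integers, so their product is divisible by 6.

(n - 1)n(n + 1)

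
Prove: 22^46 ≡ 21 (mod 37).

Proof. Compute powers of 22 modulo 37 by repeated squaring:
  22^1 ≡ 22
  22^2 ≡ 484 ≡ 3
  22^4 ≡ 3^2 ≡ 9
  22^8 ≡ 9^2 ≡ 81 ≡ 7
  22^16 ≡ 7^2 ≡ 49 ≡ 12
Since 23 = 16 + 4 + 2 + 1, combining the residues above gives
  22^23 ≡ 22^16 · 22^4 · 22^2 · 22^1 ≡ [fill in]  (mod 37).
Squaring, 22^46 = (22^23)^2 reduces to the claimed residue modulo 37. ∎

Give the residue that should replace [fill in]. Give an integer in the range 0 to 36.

22^16 · 22^4 · 22^2 · 22^1 ≡ 12 · 9 · 3 · 22 = 7128.
7128 mod 37 = 24, so 22^23 ≡ 24 (mod 37).

24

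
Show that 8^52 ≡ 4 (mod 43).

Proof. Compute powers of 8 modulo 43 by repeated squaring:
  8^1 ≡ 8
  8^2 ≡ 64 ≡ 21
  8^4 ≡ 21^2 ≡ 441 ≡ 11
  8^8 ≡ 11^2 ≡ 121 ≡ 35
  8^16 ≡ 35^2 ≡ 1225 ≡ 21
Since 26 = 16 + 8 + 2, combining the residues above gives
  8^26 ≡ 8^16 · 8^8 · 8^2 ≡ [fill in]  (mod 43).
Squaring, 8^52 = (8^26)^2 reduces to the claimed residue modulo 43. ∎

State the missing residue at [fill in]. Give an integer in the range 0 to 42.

8^16 · 8^8 · 8^2 ≡ 21 · 35 · 21 = 15435.
15435 mod 43 = 41, so 8^26 ≡ 41 (mod 43).

41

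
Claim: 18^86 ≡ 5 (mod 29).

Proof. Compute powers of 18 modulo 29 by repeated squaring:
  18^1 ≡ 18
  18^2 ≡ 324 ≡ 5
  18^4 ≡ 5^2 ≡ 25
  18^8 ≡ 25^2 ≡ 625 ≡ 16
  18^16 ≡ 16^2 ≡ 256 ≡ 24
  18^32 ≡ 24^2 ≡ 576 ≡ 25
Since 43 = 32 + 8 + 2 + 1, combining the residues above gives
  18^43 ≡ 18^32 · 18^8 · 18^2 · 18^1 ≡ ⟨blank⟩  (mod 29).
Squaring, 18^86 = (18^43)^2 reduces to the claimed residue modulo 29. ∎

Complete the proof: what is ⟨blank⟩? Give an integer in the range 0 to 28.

18^32 · 18^8 · 18^2 · 18^1 ≡ 25 · 16 · 5 · 18 = 36000.
36000 mod 29 = 11, so 18^43 ≡ 11 (mod 29).

11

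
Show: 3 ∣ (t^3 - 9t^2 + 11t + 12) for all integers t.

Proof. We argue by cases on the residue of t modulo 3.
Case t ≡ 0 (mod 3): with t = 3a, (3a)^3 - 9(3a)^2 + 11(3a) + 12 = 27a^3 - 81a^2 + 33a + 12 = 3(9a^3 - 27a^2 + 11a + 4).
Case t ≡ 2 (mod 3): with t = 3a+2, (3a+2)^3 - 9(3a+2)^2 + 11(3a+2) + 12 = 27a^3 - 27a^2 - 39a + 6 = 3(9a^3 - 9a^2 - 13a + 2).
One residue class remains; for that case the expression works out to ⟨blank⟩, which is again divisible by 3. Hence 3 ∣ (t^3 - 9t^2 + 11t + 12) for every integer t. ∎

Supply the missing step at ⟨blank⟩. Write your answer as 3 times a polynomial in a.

3(9a^3 - 18a^2 - 4a + 5)

The residues treated are {0, 2}, so the missing case is t ≡ 1 (mod 3); write t = 3a+1.
Then (3a+1)^3 - 9(3a+1)^2 + 11(3a+1) + 12 = 27a^3 - 54a^2 - 12a + 15 = 3(9a^3 - 18a^2 - 4a + 5).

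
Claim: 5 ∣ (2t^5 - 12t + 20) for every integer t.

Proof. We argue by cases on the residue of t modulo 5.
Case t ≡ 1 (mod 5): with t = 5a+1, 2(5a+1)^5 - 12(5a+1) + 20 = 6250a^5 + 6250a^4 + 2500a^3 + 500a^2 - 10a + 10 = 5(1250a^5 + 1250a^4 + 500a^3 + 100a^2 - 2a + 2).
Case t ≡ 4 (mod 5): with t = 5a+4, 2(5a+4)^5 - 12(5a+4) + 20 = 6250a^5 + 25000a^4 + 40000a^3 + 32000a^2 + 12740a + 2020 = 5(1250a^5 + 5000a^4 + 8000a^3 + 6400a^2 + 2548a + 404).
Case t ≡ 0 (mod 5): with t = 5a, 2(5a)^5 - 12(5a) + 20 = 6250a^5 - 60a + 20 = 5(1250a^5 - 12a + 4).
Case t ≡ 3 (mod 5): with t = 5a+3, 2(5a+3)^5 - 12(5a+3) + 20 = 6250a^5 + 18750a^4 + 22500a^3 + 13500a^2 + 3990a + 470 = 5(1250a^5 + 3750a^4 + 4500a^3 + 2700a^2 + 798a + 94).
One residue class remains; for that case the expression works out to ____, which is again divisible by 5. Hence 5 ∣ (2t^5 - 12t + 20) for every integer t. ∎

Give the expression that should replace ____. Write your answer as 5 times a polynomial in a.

The residues treated are {1, 4, 0, 3}, so the missing case is t ≡ 2 (mod 5); write t = 5a+2.
Then 2(5a+2)^5 - 12(5a+2) + 20 = 6250a^5 + 12500a^4 + 10000a^3 + 4000a^2 + 740a + 60 = 5(1250a^5 + 2500a^4 + 2000a^3 + 800a^2 + 148a + 12).

5(1250a^5 + 2500a^4 + 2000a^3 + 800a^2 + 148a + 12)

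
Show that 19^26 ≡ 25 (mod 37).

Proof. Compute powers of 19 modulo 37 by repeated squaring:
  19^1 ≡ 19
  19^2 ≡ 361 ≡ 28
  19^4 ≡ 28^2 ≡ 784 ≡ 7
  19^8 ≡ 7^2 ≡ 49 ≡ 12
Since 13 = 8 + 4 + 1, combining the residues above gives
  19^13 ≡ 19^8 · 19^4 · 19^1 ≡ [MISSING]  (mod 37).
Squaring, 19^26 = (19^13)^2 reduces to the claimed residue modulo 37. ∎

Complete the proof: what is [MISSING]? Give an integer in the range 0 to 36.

5

Multiply the listed residues: 12 · 7 · 19 = 84 → 1596.
Reducing modulo 37: 1596 = 43·37 + 5, so 19^13 ≡ 5.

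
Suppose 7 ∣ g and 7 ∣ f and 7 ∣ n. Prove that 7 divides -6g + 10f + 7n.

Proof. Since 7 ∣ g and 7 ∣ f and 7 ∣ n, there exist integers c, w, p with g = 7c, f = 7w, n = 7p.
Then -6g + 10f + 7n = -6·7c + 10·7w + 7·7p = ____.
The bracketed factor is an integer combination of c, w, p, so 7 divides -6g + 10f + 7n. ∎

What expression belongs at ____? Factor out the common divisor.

7(-6c + 7p + 10w)

Each term has a factor of 7: -6·7c + 10·7w + 7·7p = 7·(-6c + 7p + 10w).
Since -6c + 7p + 10w is an integer, 7 ∣ (-6g + 10f + 7n).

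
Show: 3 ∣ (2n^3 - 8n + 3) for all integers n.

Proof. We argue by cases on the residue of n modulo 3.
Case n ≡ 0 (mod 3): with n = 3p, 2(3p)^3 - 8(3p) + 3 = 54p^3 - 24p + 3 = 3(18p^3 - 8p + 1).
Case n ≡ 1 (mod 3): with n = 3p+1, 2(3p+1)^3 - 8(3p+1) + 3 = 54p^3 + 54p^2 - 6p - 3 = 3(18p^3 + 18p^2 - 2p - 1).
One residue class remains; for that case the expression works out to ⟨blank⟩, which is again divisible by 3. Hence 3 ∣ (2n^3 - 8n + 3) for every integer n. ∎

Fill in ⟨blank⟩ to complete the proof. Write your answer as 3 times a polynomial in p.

The residues treated are {0, 1}, so the missing case is n ≡ 2 (mod 3); write n = 3p+2.
Then 2(3p+2)^3 - 8(3p+2) + 3 = 54p^3 + 108p^2 + 48p + 3 = 3(18p^3 + 36p^2 + 16p + 1).

3(18p^3 + 36p^2 + 16p + 1)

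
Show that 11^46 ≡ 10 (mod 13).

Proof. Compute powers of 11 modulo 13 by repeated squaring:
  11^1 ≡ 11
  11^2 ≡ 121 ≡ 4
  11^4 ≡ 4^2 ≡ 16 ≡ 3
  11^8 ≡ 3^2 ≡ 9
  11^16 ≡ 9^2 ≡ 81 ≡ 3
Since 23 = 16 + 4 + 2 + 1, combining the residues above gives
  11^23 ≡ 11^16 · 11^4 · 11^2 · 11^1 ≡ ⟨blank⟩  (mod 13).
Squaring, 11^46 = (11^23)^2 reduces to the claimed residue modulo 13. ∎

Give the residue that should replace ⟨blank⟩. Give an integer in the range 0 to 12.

11^16 · 11^4 · 11^2 · 11^1 ≡ 3 · 3 · 4 · 11 = 396.
396 mod 13 = 6, so 11^23 ≡ 6 (mod 13).

6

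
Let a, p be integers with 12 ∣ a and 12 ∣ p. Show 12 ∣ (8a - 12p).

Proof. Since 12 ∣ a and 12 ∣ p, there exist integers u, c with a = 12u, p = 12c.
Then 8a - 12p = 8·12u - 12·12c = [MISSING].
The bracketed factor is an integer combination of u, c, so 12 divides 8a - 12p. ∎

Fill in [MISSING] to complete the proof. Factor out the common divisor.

12(-12c + 8u)

Each term has a factor of 12: 8·12u - 12·12c = 12·(-12c + 8u).
Since -12c + 8u is an integer, 12 ∣ (8a - 12p).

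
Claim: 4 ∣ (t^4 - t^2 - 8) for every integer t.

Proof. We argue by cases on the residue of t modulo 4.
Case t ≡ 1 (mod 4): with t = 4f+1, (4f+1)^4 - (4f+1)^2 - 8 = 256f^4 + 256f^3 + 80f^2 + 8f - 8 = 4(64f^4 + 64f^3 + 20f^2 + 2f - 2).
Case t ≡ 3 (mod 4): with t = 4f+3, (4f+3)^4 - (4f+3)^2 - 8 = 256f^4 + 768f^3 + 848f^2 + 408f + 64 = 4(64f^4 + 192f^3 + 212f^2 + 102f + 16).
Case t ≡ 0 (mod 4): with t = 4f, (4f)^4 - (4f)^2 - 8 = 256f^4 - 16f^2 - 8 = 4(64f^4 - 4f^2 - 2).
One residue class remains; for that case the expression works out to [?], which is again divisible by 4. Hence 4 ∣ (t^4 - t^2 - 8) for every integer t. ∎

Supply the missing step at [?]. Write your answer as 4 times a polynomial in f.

The residues treated are {1, 3, 0}, so the missing case is t ≡ 2 (mod 4); write t = 4f+2.
Then (4f+2)^4 - (4f+2)^2 - 8 = 256f^4 + 512f^3 + 368f^2 + 112f + 4 = 4(64f^4 + 128f^3 + 92f^2 + 28f + 1).

4(64f^4 + 128f^3 + 92f^2 + 28f + 1)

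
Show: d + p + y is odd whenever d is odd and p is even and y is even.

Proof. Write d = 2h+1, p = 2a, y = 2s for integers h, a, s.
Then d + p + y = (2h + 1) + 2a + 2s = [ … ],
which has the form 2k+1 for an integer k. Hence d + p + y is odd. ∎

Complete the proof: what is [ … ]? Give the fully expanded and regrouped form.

2(a + h + s) + 1

(2h + 1) + 2a + 2s = 2a + 2h + 2s + 1
= 2(a + h + s) + 1.
Since a + h + s is an integer, the sum is of the form 2k+1 for an integer k.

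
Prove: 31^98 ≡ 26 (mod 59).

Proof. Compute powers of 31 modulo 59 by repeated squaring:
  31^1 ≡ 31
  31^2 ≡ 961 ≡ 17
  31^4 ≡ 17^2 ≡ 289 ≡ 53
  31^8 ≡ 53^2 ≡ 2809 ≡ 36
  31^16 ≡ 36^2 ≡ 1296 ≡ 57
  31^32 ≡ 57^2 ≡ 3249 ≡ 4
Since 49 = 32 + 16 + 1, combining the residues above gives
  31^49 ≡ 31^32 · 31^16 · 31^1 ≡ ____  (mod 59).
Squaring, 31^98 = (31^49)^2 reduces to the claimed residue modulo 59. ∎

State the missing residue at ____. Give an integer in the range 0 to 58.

47

31^32 · 31^16 · 31^1 ≡ 4 · 57 · 31 = 7068.
7068 mod 59 = 47, so 31^49 ≡ 47 (mod 59).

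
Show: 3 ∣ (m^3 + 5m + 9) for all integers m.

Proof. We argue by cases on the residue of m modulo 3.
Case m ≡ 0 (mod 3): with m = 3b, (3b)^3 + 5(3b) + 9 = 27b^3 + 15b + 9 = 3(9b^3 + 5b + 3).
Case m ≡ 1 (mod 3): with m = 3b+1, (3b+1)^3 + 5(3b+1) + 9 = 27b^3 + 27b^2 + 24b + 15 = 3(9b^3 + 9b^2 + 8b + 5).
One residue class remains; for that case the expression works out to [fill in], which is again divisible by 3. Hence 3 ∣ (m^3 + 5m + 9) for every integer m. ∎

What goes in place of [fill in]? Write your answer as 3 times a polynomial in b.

Only m ≡ 2 (mod 3) is unaccounted for. Put m = 3b+2:
(3b+2)^3 + 5(3b+2) + 9 expands to 27b^3 + 54b^2 + 51b + 27,
and factoring out 3 leaves 3(9b^3 + 18b^2 + 17b + 9).

3(9b^3 + 18b^2 + 17b + 9)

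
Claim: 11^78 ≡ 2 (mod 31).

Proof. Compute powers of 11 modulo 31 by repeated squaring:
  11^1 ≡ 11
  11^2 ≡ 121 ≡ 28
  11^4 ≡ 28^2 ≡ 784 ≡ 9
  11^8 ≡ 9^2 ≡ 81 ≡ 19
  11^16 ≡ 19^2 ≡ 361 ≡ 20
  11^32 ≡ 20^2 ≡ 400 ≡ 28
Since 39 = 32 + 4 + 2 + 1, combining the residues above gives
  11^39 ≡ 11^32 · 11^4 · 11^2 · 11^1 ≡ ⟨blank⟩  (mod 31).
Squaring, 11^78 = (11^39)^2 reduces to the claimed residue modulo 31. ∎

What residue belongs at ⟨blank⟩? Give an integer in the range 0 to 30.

23

Multiply the listed residues: 28 · 9 · 28 · 11 = 252 → 7056 → 77616.
Reducing modulo 31: 77616 = 2503·31 + 23, so 11^39 ≡ 23.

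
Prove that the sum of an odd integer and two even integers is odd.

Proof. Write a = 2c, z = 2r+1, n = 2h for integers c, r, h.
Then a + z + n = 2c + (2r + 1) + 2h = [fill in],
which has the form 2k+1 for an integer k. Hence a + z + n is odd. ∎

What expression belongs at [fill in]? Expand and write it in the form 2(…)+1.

Expanding: 2c + (2r + 1) + 2h = 2c + 2h + 2r + 1.
Every term except the constant is even, so this is 2(c + h + r) + 1,
and c + h + r ∈ ℤ gives the required form.

2(c + h + r) + 1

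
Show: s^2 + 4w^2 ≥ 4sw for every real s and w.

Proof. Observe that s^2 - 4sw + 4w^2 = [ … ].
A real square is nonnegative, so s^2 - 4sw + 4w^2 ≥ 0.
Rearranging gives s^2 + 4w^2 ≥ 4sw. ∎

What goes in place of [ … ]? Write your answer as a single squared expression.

s^2 - 4sw + 4w^2 is a perfect-square trinomial: the outer terms are (s)^2 and (2w)^2, and the cross term is -2·s·2w.
So s^2 - 4sw + 4w^2 = (s - 2w)^2 ≥ 0.

(s - 2w)^2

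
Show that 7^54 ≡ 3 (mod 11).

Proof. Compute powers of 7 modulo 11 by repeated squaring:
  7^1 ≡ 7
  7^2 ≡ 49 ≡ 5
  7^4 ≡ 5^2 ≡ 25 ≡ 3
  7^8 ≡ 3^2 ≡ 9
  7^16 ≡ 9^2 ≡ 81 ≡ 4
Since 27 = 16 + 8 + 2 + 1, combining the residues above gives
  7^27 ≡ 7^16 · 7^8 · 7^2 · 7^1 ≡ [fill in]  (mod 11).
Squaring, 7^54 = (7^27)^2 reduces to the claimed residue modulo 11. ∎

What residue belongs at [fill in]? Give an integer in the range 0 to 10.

Multiply the listed residues: 4 · 9 · 5 · 7 = 36 → 180 → 1260.
Reducing modulo 11: 1260 = 114·11 + 6, so 7^27 ≡ 6.

6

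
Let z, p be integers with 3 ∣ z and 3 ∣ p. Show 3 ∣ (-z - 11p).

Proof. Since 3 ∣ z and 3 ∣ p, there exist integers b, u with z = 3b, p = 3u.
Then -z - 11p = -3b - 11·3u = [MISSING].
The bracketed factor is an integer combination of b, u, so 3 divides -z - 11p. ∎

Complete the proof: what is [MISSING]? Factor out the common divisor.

3(-b - 11u)

Pull the common 3 out of every term: -3b - 11·3u = 3(-b - 11u).
-b - 11u is an integer, which exhibits the divisibility.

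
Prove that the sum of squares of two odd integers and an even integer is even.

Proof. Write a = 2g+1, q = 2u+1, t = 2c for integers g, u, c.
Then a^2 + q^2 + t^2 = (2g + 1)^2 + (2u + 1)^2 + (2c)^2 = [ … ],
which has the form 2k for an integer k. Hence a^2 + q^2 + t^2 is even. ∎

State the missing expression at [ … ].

2(2c^2 + 2g^2 + 2g + 2u^2 + 2u + 1)

Expanding: (2g + 1)^2 + (2u + 1)^2 + (2c)^2 = 4c^2 + 4g^2 + 4g + 4u^2 + 4u + 2.
Every term is even; pulling out the factor of 2 gives 2(2c^2 + 2g^2 + 2g + 2u^2 + 2u + 1).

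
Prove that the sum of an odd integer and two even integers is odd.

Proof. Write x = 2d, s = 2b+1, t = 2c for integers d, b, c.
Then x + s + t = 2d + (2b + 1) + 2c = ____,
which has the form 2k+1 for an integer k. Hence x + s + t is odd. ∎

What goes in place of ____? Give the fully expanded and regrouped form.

2d + (2b + 1) + 2c = 2b + 2c + 2d + 1
= 2(b + c + d) + 1.
Since b + c + d is an integer, the sum is of the form 2k+1 for an integer k.

2(b + c + d) + 1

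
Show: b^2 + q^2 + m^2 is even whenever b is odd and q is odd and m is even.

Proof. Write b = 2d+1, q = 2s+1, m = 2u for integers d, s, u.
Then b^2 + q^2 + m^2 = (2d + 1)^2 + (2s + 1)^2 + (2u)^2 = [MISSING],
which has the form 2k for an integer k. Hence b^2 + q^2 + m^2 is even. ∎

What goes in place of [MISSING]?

(2d + 1)^2 + (2s + 1)^2 + (2u)^2 = 4d^2 + 4d + 4s^2 + 4s + 4u^2 + 2
= 2(2d^2 + 2d + 2s^2 + 2s + 2u^2 + 1).
Since 2d^2 + 2d + 2s^2 + 2s + 2u^2 + 1 is an integer, the sum of squares is of the form 2k for an integer k.

2(2d^2 + 2d + 2s^2 + 2s + 2u^2 + 1)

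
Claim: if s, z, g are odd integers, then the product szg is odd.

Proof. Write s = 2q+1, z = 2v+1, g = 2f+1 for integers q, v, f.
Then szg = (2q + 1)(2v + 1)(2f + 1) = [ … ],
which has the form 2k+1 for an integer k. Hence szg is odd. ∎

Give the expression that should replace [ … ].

2(4fqv + 2fq + 2fv + f + 2qv + q + v) + 1

(2q + 1)(2v + 1)(2f + 1) = 8fqv + 4fq + 4fv + 2f + 4qv + 2q + 2v + 1
= 2(4fqv + 2fq + 2fv + f + 2qv + q + v) + 1.
Since 4fqv + 2fq + 2fv + f + 2qv + q + v is an integer, the product is of the form 2k+1 for an integer k.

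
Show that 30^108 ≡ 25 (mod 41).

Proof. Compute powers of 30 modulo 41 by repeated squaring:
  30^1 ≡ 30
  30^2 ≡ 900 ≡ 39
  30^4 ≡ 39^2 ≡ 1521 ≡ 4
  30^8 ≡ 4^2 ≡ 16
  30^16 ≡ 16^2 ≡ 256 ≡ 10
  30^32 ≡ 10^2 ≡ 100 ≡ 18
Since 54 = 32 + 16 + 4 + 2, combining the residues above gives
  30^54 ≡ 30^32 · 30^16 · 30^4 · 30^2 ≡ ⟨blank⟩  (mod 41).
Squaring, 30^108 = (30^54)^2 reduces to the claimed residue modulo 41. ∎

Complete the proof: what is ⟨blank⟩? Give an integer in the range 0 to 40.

36

Multiply the listed residues: 18 · 10 · 4 · 39 = 180 → 720 → 28080.
Reducing modulo 41: 28080 = 684·41 + 36, so 30^54 ≡ 36.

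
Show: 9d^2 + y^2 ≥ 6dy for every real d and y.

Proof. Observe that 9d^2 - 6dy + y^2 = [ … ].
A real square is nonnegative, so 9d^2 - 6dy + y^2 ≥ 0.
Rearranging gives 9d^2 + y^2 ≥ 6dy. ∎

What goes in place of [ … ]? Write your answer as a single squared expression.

9d^2 - 6dy + y^2 is a perfect-square trinomial: the outer terms are (3d)^2 and (y)^2, and the cross term is -2·3d·y.
So 9d^2 - 6dy + y^2 = (3d - y)^2 ≥ 0.

(3d - y)^2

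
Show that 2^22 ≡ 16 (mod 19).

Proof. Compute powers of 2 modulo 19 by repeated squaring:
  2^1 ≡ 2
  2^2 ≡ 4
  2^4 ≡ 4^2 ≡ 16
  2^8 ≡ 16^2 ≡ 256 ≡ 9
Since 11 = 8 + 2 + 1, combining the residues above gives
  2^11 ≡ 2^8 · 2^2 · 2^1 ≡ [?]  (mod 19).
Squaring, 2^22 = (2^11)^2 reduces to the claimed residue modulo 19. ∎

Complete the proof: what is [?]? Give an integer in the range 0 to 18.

Multiply the listed residues: 9 · 4 · 2 = 36 → 72.
Reducing modulo 19: 72 = 3·19 + 15, so 2^11 ≡ 15.

15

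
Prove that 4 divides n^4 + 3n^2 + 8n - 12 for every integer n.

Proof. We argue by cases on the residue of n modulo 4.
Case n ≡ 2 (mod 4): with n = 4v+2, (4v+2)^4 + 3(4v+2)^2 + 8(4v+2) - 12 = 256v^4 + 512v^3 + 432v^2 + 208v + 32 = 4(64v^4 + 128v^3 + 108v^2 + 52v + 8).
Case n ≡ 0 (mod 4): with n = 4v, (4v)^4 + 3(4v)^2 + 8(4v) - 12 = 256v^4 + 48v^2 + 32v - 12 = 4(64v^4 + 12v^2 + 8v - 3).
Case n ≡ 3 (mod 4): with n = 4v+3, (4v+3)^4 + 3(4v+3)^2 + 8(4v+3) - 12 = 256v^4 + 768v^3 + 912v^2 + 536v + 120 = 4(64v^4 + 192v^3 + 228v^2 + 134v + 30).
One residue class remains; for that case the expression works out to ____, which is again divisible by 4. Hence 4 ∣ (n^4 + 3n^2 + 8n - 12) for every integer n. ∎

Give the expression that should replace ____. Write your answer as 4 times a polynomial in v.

The residues treated are {2, 0, 3}, so the missing case is n ≡ 1 (mod 4); write n = 4v+1.
Then (4v+1)^4 + 3(4v+1)^2 + 8(4v+1) - 12 = 256v^4 + 256v^3 + 144v^2 + 72v = 4(64v^4 + 64v^3 + 36v^2 + 18v).

4(64v^4 + 64v^3 + 36v^2 + 18v)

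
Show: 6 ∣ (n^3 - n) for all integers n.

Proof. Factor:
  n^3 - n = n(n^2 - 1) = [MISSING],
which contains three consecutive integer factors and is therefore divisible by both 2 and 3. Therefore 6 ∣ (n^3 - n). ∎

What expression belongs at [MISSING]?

(n - 1)n(n + 1)

n(n^2 - 1) = n(n - 1)(n + 1) = (n - 1)n(n + 1).
These three factors are consecutive integers, so their product is divisible by 6.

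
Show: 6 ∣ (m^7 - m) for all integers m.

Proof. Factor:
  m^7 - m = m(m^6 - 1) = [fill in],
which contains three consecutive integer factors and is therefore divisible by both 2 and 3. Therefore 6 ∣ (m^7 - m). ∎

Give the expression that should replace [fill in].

(m - 1)m(m + 1)(m^4 + m^2 + 1)

m^6 - 1 = (m^2 - 1)(m^4 + m^2 + 1), and m^2 - 1 = (m-1)(m+1).
So m(m^6 - 1) = (m - 1)m(m + 1)(m^4 + m^2 + 1).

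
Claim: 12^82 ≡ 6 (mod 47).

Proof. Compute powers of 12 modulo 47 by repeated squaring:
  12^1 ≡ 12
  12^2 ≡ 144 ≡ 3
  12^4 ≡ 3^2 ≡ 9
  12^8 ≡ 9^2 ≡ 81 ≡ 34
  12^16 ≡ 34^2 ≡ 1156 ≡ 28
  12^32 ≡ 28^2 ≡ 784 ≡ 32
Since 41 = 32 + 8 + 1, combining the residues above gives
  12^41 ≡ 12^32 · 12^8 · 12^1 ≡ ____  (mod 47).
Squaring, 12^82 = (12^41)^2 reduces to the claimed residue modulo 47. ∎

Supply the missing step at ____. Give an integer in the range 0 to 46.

37

12^32 · 12^8 · 12^1 ≡ 32 · 34 · 12 = 13056.
13056 mod 47 = 37, so 12^41 ≡ 37 (mod 47).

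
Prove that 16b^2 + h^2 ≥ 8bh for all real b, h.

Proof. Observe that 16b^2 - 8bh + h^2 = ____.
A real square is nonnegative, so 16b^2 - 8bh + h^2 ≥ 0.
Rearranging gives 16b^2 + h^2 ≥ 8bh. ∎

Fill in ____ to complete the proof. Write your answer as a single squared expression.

(4b - h)^2

16b^2 - 8bh + h^2 is a perfect-square trinomial: the outer terms are (4b)^2 and (h)^2, and the cross term is -2·4b·h.
So 16b^2 - 8bh + h^2 = (4b - h)^2 ≥ 0.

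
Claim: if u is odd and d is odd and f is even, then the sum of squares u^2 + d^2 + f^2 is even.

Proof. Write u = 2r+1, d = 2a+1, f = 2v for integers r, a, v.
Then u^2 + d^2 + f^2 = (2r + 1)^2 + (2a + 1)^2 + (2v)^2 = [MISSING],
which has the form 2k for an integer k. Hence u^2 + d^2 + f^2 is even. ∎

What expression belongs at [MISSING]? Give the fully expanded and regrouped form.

2(2a^2 + 2a + 2r^2 + 2r + 2v^2 + 1)

Expanding: (2r + 1)^2 + (2a + 1)^2 + (2v)^2 = 4a^2 + 4a + 4r^2 + 4r + 4v^2 + 2.
Every term is even; pulling out the factor of 2 gives 2(2a^2 + 2a + 2r^2 + 2r + 2v^2 + 1).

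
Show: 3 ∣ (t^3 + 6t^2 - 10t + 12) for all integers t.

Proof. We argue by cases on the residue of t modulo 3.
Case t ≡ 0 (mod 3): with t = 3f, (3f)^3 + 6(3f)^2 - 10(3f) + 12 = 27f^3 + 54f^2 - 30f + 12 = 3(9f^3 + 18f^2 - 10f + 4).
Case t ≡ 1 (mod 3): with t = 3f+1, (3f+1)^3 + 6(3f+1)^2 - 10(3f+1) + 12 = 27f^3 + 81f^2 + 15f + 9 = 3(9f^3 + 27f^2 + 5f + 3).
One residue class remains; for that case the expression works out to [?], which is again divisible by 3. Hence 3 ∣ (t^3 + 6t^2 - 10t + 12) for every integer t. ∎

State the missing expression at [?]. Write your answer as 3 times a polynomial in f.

The residues treated are {0, 1}, so the missing case is t ≡ 2 (mod 3); write t = 3f+2.
Then (3f+2)^3 + 6(3f+2)^2 - 10(3f+2) + 12 = 27f^3 + 108f^2 + 78f + 24 = 3(9f^3 + 36f^2 + 26f + 8).

3(9f^3 + 36f^2 + 26f + 8)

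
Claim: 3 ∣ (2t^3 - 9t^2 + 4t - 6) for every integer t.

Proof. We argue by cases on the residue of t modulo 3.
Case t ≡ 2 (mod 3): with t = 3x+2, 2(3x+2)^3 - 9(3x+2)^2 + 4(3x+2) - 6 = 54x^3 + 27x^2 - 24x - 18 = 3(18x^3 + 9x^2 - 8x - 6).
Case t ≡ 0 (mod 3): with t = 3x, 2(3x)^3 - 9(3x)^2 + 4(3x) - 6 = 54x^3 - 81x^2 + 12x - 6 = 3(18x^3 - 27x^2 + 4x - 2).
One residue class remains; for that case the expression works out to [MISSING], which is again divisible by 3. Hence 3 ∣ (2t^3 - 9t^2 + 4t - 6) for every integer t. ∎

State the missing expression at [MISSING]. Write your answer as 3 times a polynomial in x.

3(18x^3 - 9x^2 - 8x - 3)

Only t ≡ 1 (mod 3) is unaccounted for. Put t = 3x+1:
2(3x+1)^3 - 9(3x+1)^2 + 4(3x+1) - 6 expands to 54x^3 - 27x^2 - 24x - 9,
and factoring out 3 leaves 3(18x^3 - 9x^2 - 8x - 3).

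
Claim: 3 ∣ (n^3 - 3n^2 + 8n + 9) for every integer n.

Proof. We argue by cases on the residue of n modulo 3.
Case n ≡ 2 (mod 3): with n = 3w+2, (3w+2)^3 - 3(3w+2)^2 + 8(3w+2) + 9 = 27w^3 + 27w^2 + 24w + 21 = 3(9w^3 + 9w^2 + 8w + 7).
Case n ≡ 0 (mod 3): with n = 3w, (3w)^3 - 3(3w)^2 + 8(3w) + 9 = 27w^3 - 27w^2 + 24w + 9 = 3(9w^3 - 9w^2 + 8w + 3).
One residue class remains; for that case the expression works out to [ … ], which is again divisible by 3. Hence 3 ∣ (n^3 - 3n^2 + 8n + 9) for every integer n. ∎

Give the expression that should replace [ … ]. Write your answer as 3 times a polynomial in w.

3(9w^3 + 5w + 5)

Only n ≡ 1 (mod 3) is unaccounted for. Put n = 3w+1:
(3w+1)^3 - 3(3w+1)^2 + 8(3w+1) + 9 expands to 27w^3 + 15w + 15,
and factoring out 3 leaves 3(9w^3 + 5w + 5).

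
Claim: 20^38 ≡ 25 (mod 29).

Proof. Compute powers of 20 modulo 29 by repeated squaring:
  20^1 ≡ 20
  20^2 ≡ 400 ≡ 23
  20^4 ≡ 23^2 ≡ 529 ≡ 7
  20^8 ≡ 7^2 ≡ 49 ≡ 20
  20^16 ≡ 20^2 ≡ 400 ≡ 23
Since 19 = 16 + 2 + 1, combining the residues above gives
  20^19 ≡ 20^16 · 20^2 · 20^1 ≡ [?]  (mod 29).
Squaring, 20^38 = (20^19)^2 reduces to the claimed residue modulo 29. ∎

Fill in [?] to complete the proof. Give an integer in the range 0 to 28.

24

Multiply the listed residues: 23 · 23 · 20 = 529 → 10580.
Reducing modulo 29: 10580 = 364·29 + 24, so 20^19 ≡ 24.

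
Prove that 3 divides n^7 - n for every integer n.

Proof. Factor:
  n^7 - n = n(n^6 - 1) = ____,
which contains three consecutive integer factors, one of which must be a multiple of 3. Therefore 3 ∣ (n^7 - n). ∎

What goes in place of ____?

n^6 - 1 = (n^2 - 1)(n^4 + n^2 + 1), and n^2 - 1 = (n-1)(n+1).
So n(n^6 - 1) = (n - 1)n(n + 1)(n^4 + n^2 + 1).

(n - 1)n(n + 1)(n^4 + n^2 + 1)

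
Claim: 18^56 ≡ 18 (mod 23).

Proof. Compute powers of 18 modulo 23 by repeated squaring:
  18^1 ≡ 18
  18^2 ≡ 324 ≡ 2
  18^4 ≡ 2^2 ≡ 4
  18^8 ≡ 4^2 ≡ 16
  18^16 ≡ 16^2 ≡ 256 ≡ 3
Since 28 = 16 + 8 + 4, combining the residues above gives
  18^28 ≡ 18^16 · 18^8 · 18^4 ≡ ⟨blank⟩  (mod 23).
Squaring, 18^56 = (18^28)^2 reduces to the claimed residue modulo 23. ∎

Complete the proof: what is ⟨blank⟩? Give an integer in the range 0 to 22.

Multiply the listed residues: 3 · 16 · 4 = 48 → 192.
Reducing modulo 23: 192 = 8·23 + 8, so 18^28 ≡ 8.

8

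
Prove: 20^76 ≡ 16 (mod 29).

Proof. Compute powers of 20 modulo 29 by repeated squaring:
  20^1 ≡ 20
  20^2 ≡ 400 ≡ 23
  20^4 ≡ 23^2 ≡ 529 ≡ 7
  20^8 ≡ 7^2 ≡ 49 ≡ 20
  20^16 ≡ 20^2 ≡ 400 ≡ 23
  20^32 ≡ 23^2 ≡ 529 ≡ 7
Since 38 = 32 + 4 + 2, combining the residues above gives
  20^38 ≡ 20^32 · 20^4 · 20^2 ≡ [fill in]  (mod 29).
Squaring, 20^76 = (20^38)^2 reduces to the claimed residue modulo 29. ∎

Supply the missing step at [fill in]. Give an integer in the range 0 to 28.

25

20^32 · 20^4 · 20^2 ≡ 7 · 7 · 23 = 1127.
1127 mod 29 = 25, so 20^38 ≡ 25 (mod 29).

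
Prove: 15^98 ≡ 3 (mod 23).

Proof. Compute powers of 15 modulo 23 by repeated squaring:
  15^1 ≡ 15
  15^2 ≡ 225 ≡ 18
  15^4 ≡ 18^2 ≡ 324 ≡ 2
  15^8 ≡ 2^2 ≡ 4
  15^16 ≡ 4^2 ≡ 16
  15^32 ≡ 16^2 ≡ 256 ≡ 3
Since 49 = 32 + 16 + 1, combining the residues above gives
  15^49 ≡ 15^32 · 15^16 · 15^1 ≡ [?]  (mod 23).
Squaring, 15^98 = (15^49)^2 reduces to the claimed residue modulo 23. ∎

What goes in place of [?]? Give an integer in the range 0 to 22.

15^32 · 15^16 · 15^1 ≡ 3 · 16 · 15 = 720.
720 mod 23 = 7, so 15^49 ≡ 7 (mod 23).

7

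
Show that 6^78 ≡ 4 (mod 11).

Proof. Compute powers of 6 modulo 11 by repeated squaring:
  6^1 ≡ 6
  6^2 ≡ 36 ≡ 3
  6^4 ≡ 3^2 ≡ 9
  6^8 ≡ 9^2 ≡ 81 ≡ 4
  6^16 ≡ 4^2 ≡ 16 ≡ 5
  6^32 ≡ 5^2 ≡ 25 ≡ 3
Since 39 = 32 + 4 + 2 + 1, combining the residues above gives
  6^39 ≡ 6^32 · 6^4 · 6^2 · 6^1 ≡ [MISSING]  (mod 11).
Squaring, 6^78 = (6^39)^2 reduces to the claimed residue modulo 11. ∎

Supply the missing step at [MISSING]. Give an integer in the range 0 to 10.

Multiply the listed residues: 3 · 9 · 3 · 6 = 27 → 81 → 486.
Reducing modulo 11: 486 = 44·11 + 2, so 6^39 ≡ 2.

2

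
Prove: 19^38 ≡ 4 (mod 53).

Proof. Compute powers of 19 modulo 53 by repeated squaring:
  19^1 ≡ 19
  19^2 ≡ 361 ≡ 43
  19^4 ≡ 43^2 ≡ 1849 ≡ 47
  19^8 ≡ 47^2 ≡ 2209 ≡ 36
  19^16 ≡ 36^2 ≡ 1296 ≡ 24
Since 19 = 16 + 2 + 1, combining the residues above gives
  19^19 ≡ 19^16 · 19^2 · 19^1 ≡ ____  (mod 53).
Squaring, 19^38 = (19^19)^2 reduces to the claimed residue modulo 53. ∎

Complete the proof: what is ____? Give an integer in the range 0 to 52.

Multiply the listed residues: 24 · 43 · 19 = 1032 → 19608.
Reducing modulo 53: 19608 = 369·53 + 51, so 19^19 ≡ 51.

51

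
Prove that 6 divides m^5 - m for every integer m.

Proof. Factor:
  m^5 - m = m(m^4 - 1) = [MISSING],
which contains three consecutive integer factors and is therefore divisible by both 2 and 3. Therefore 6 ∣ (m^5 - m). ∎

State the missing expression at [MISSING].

(m - 1)m(m + 1)(m^2 + 1)

m^4 - 1 = (m^2 - 1)(m^2 + 1), and m^2 - 1 = (m-1)(m+1).
So m(m^4 - 1) = (m - 1)m(m + 1)(m^2 + 1).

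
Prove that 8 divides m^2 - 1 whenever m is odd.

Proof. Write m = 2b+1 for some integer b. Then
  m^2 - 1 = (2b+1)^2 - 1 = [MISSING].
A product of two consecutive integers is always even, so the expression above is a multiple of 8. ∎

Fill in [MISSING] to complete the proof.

(2b+1)^2 - 1 = 4b^2 + 4b + 1 - 1 = 4b^2 + 4b = 4b(b+1).
Since b and b+1 are consecutive, b(b+1) is even, and 4·(even) is a multiple of 8.

4b(b + 1)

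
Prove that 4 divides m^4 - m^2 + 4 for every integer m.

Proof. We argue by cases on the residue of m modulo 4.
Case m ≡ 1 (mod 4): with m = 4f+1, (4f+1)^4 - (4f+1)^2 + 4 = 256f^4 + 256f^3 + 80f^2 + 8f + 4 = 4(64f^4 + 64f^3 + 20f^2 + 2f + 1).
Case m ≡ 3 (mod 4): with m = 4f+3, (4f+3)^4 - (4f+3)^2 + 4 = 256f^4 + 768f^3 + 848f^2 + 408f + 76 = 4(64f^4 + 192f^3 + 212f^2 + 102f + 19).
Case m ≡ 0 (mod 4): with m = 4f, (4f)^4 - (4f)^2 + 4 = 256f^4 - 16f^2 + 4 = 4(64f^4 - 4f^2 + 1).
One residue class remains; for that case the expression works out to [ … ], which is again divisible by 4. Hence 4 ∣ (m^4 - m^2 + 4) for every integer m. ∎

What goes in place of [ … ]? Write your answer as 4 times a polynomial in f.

The residues treated are {1, 3, 0}, so the missing case is m ≡ 2 (mod 4); write m = 4f+2.
Then (4f+2)^4 - (4f+2)^2 + 4 = 256f^4 + 512f^3 + 368f^2 + 112f + 16 = 4(64f^4 + 128f^3 + 92f^2 + 28f + 4).

4(64f^4 + 128f^3 + 92f^2 + 28f + 4)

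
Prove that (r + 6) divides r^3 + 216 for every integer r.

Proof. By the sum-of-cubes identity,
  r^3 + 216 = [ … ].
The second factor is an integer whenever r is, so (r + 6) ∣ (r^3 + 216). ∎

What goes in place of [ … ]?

(r + 6)(r^2 - 6r + 36)

a^3 + b^3 = (a + b)(a^2 - ab + b^2). With a = r, b = 6:
r^3 + 216 = (r + 6)(r^2 - 6r + 36).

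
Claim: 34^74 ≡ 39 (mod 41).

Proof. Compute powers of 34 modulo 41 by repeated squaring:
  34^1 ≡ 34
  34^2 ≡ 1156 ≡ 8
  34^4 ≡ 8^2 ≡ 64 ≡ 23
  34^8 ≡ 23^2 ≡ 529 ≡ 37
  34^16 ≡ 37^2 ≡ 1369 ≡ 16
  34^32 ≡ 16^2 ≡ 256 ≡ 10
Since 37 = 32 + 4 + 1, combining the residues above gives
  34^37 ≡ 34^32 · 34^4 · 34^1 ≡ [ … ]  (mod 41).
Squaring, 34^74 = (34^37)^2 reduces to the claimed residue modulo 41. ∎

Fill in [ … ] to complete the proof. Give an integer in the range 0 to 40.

30

Multiply the listed residues: 10 · 23 · 34 = 230 → 7820.
Reducing modulo 41: 7820 = 190·41 + 30, so 34^37 ≡ 30.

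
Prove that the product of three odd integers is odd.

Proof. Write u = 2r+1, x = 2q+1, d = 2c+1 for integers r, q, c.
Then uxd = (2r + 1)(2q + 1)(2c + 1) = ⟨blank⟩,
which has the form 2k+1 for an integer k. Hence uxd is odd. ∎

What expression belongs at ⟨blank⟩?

2(4cqr + 2cq + 2cr + c + 2qr + q + r) + 1

(2r + 1)(2q + 1)(2c + 1) = 8cqr + 4cq + 4cr + 2c + 4qr + 2q + 2r + 1
= 2(4cqr + 2cq + 2cr + c + 2qr + q + r) + 1.
Since 4cqr + 2cq + 2cr + c + 2qr + q + r is an integer, the product is of the form 2k+1 for an integer k.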